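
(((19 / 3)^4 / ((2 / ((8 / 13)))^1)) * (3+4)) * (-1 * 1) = -3648988/1053 = -3465.33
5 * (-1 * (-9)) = 45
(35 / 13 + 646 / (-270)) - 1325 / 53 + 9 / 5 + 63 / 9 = -5581/351 = -15.90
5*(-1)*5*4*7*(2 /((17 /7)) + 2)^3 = -77414400/4913 = -15757.05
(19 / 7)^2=361/49 = 7.37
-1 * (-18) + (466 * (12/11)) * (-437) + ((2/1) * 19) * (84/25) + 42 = -61040988/275 = -221967.23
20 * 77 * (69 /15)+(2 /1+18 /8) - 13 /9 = 7086.81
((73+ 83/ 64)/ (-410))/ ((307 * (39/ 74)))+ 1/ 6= 5201005/31417152 = 0.17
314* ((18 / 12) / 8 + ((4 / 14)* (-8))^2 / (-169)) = 3257279/66248 = 49.17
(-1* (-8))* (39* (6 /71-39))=-12141.63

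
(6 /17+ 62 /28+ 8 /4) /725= 1087/172550 = 0.01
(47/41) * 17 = 799/41 = 19.49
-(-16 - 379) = 395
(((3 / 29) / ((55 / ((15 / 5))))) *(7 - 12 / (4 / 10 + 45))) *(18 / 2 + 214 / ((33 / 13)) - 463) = -1017480/72413 = -14.05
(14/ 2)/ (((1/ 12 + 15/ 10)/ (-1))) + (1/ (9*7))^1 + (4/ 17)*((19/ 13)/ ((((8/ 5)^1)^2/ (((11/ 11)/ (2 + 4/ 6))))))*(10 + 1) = -130399649/33860736 = -3.85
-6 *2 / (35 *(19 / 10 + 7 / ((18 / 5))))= -108/1211 = -0.09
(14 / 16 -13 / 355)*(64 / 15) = 19048/5325 = 3.58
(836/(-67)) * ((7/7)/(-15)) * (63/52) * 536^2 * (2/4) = 9410016/65 = 144769.48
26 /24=13/12 = 1.08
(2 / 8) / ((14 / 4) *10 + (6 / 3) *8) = 1/204 = 0.00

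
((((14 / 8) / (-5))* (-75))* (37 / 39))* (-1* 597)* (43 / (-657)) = 11081315/11388 = 973.07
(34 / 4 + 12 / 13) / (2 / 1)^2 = 245/104 = 2.36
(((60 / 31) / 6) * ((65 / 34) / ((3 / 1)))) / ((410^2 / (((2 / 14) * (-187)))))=-143/4377324 = 0.00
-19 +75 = 56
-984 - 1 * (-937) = -47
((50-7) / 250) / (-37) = -43/9250 = 0.00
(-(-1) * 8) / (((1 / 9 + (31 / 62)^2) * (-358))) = -144/2327 = -0.06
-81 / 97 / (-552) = 27/17848 = 0.00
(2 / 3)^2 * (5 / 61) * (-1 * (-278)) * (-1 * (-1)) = 5560/549 = 10.13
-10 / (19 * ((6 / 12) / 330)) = -6600/19 = -347.37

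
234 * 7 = 1638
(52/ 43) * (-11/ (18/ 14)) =-4004/387 = -10.35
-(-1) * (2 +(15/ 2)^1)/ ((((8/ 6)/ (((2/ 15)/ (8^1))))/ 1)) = 19/160 = 0.12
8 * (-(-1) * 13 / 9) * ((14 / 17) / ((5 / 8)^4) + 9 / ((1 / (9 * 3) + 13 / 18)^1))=781544816/3920625 = 199.34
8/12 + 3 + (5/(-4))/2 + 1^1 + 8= 12.04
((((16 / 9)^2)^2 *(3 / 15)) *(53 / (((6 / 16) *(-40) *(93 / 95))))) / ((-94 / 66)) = 725942272/143390655 = 5.06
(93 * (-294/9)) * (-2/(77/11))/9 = 868/9 = 96.44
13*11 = 143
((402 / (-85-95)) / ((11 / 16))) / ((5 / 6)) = -3.90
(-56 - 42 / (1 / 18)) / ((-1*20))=203/5 = 40.60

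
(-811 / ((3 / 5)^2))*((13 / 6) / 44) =-263575/2376 = -110.93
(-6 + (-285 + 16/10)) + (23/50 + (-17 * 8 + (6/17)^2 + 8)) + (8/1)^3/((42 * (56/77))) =-121396243/303450 = -400.05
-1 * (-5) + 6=11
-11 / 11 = -1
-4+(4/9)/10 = -3.96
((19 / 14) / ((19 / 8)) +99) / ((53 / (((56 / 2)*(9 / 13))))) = 25092/689 = 36.42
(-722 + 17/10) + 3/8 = -28797/40 = -719.92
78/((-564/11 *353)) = -143/33182 = 0.00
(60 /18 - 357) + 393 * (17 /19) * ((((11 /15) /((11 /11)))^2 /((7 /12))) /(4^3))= -55636799/159600 = -348.60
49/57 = 0.86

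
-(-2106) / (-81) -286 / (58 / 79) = -12051/29 = -415.55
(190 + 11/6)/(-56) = -3.43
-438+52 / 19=-8270/19 = -435.26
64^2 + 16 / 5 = 20496/5 = 4099.20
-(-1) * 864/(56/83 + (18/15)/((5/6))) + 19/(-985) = 441456157/1080545 = 408.55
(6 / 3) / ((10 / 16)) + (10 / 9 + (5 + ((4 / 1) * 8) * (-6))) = -8221/45 = -182.69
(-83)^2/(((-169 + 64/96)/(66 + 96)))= -3348054/505 = -6629.81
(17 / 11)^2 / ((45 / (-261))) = -8381/605 = -13.85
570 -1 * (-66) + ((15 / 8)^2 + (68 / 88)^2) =4957033/7744 = 640.11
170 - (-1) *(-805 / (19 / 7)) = -2405/19 = -126.58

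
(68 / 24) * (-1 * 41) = -697/6 = -116.17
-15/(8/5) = -75/8 = -9.38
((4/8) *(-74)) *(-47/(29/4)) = 6956/29 = 239.86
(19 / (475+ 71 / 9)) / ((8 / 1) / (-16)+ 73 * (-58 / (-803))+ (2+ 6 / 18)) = 5643/1019137 = 0.01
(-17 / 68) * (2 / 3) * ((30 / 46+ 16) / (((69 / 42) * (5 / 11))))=-29491/7935 = -3.72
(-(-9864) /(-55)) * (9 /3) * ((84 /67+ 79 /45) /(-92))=7458006/423775 = 17.60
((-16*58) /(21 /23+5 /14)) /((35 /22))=-939136/2045 = -459.24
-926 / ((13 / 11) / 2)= -20372/13 = -1567.08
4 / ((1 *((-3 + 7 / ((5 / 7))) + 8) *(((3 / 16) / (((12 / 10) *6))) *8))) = 1.30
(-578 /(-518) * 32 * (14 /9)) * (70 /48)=81.00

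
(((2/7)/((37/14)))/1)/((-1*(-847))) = 4/31339 = 0.00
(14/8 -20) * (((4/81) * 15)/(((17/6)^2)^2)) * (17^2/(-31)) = 17520/8959 = 1.96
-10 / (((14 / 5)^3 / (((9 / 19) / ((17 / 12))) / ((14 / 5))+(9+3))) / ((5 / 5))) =-8563125/1551046 = -5.52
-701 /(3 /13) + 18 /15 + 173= -42952/15 = -2863.47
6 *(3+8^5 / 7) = 28104.86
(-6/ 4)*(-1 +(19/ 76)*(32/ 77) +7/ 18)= 703/924 = 0.76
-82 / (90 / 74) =-3034/45 = -67.42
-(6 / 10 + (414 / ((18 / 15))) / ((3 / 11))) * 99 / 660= -4746/25 = -189.84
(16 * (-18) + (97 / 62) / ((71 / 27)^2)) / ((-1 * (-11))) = -26.16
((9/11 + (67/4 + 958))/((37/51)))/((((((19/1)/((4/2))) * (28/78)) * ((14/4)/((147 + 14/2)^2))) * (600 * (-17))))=-261.95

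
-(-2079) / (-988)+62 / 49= -40615/48412 = -0.84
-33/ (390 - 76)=-33/314 = -0.11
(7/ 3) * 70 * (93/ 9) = 1687.78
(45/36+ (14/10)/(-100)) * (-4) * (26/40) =-4017/1250 = -3.21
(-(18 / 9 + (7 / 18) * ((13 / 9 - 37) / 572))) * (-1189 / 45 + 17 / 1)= 18.62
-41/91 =-0.45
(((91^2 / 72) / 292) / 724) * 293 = 2426333/15221376 = 0.16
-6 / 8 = -3/4 = -0.75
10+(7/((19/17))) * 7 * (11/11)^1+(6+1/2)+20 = 3053/38 = 80.34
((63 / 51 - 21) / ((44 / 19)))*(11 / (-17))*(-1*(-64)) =102144/289 = 353.44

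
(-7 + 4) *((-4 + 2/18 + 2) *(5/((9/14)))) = 1190/27 = 44.07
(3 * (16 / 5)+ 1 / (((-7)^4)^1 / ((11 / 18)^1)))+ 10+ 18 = 37.60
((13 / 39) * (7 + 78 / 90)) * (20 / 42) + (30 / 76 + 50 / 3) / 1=131503/7182 = 18.31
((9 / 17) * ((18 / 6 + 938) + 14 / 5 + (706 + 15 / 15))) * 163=142454.33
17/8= 2.12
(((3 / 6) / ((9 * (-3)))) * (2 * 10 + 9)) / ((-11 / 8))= 116/297 = 0.39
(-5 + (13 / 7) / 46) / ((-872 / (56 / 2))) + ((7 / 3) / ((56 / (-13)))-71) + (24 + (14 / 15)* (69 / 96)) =-28105423/601680 = -46.71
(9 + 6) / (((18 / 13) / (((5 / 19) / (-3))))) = -325/342 = -0.95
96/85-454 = -38494/85 = -452.87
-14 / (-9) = 14/9 = 1.56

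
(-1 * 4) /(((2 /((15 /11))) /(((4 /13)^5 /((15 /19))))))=-38912/4084223 = -0.01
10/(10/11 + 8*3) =55/137 = 0.40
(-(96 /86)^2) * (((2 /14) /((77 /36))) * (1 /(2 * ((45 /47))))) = -0.04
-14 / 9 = -1.56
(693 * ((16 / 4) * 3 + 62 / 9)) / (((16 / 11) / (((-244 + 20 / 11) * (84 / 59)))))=-3102995.59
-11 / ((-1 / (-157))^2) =-271139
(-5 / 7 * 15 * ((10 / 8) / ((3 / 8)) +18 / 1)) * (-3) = 685.71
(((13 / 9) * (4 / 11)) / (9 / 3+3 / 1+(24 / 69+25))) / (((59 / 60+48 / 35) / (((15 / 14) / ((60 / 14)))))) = 260/146157 = 0.00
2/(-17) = -2/17 = -0.12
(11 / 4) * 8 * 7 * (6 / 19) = 924/19 = 48.63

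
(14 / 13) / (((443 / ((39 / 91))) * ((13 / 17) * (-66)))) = -17/823537 = 0.00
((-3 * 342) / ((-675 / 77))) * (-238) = -696388/25 = -27855.52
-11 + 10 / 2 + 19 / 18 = -4.94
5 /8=0.62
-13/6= -2.17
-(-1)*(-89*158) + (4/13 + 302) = -178876/13 = -13759.69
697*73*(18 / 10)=457929/5 = 91585.80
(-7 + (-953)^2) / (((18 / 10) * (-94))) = -5367.62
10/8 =1.25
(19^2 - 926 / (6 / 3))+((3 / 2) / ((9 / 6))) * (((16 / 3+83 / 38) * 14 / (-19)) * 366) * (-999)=731109300/361 = 2025233.52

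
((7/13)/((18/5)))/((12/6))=35/468 = 0.07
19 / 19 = 1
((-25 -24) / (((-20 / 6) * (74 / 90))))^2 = 1750329/5476 = 319.64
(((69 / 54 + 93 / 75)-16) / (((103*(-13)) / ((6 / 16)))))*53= 321551/1606800 = 0.20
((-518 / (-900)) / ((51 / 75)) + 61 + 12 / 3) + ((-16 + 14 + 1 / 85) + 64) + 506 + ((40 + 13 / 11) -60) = 10351123/16830 = 615.04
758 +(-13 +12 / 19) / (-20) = 57655/76 = 758.62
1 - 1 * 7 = -6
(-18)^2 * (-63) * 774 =-15798888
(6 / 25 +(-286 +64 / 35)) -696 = -171488/175 = -979.93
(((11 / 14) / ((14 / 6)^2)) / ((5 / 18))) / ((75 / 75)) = 891/1715 = 0.52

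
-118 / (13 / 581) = -68558/13 = -5273.69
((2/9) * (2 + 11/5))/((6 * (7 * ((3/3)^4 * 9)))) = 1/405 = 0.00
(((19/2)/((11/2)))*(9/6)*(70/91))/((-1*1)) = -285/143 = -1.99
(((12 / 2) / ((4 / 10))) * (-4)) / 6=-10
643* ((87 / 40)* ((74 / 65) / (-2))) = -2069817/2600 = -796.08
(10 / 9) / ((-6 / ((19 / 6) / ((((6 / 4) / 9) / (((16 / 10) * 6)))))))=-304/9 = -33.78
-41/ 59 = -0.69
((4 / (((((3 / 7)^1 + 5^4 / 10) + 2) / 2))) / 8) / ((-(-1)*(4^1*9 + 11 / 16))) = 224/533583 = 0.00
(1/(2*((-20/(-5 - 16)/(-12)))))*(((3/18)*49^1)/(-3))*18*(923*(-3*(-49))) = 418847247/10 = 41884724.70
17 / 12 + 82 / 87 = 821/348 = 2.36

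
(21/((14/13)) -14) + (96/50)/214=29473/5350 = 5.51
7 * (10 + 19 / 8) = 693/8 = 86.62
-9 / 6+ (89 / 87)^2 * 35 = 531763/15138 = 35.13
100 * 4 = 400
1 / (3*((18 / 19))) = 19/54 = 0.35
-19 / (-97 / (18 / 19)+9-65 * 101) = 342/119851 = 0.00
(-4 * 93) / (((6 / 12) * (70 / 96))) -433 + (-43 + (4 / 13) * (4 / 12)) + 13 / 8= -16321199/10920 = -1494.62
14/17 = 0.82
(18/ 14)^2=81/49 = 1.65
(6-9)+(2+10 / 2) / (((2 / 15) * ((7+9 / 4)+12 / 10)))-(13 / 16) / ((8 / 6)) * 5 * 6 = -108729/6688 = -16.26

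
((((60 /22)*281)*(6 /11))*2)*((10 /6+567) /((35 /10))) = 115052640/847 = 135835.47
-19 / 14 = -1.36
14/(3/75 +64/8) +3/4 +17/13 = 3.80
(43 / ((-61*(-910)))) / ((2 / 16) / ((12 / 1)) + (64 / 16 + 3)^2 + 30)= 2064/210521675 = 0.00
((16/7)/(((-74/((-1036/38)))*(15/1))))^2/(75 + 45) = 32/1218375 = 0.00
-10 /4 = -5/2 = -2.50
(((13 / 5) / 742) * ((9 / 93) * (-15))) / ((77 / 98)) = -117/18073 = -0.01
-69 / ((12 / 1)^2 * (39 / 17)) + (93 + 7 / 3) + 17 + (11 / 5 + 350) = 4346077/9360 = 464.32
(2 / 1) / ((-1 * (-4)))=1/2 = 0.50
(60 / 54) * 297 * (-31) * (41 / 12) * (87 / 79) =-6081735/158 = -38491.99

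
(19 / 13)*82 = 1558/13 = 119.85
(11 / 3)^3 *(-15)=-6655/9 = -739.44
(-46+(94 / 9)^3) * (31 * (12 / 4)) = 24708550/243 = 101681.28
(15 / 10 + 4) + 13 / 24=145/24 = 6.04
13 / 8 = 1.62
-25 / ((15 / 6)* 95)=-2/19 = -0.11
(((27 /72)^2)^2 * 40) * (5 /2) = 2025/1024 = 1.98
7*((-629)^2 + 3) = 2769508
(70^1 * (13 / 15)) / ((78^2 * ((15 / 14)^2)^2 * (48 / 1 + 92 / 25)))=33614/229580325 = 0.00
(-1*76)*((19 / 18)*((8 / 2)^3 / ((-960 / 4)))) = 2888/135 = 21.39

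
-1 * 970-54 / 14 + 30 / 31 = -211117/217 = -972.89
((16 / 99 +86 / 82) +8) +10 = 77975/4059 = 19.21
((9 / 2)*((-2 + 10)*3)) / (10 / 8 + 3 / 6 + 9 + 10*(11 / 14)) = 3024/521 = 5.80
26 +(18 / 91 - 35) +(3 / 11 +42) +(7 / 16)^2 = 8626073/256256 = 33.66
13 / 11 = 1.18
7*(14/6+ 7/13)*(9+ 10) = 14896/39 = 381.95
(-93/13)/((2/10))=-465/13 = -35.77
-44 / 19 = -2.32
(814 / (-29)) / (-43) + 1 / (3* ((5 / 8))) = 22186/18705 = 1.19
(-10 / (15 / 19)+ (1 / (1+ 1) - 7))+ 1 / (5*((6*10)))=-5749/300 = -19.16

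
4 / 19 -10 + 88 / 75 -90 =-140528/1425 = -98.62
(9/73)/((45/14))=0.04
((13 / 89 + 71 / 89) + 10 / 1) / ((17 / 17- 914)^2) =974/74187641 = 0.00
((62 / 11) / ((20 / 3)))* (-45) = -837/22 = -38.05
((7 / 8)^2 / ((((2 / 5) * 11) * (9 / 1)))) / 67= 245/849024 = 0.00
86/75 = 1.15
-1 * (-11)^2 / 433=-0.28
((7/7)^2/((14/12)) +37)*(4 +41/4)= 15105/28 = 539.46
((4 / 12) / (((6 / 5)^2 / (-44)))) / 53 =-275/1431 = -0.19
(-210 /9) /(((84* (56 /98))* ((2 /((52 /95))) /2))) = -91/342 = -0.27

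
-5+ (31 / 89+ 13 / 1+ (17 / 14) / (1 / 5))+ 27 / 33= 208851/13706 = 15.24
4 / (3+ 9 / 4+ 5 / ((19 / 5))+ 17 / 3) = 912/2789 = 0.33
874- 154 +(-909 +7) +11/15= -2719/15 = -181.27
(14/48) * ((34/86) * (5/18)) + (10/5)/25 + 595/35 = 7946827/464400 = 17.11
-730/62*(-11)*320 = 1284800/31 = 41445.16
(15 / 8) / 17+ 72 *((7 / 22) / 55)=0.53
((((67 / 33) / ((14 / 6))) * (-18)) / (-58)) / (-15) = -201/11165 = -0.02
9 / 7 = 1.29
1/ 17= 0.06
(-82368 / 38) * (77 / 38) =-1585584/361 = -4392.20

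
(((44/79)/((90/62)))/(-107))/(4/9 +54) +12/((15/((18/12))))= 1.20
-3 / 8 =-0.38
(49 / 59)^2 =2401/3481 = 0.69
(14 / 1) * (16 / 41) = 224/41 = 5.46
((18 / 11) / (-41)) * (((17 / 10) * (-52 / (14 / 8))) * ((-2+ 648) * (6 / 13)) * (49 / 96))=691866/2255 = 306.81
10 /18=5/9 = 0.56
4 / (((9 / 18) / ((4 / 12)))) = 2.67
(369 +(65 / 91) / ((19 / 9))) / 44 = 24561/2926 = 8.39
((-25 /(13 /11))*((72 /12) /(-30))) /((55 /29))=29/13 = 2.23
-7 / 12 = -0.58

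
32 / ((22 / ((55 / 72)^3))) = 15125/23328 = 0.65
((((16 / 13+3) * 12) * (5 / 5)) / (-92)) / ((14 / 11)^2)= -19965/58604 = -0.34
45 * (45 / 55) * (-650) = -263250/11 = -23931.82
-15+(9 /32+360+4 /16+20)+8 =373.53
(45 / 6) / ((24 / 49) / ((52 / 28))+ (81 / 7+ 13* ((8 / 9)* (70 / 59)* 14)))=724815/19693214 = 0.04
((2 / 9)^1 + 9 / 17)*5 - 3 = 116/153 = 0.76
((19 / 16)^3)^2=47045881/16777216 = 2.80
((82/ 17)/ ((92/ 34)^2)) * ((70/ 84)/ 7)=0.08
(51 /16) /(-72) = -0.04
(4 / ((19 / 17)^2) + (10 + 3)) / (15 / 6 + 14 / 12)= 17547/3971 = 4.42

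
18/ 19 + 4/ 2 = 56/19 = 2.95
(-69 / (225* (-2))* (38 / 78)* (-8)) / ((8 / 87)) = -12673/1950 = -6.50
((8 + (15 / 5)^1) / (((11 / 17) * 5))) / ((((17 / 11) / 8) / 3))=264/5 = 52.80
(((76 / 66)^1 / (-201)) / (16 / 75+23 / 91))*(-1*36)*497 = 219.92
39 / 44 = 0.89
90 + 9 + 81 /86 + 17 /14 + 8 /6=92548/903 = 102.49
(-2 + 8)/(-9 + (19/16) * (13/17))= -1632/2201 = -0.74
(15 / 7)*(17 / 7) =255/49 = 5.20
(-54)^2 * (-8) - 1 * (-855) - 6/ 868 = -9753285/434 = -22473.01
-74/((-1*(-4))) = -37/2 = -18.50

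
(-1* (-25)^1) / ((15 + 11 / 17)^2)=7225/70756 = 0.10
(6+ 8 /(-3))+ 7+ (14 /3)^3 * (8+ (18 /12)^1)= 26347/27 = 975.81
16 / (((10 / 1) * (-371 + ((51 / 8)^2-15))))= -512/110515 = 0.00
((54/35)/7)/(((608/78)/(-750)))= -78975/3724 = -21.21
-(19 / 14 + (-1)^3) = -5/14 = -0.36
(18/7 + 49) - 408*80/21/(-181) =60.16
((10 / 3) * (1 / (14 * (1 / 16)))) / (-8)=-10/21 = -0.48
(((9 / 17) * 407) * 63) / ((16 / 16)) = 230769/17 = 13574.65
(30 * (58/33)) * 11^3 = 70180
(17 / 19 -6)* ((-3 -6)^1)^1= 873/19 = 45.95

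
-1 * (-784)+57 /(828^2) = 179165971/228528 = 784.00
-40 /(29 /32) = -1280/29 = -44.14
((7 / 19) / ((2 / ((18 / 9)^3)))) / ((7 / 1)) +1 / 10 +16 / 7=3453/1330 = 2.60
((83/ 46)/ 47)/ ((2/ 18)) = 747/2162 = 0.35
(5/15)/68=1/204 = 0.00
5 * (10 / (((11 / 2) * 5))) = 20/11 = 1.82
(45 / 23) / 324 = 5/828 = 0.01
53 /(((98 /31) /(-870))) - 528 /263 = -187993287/12887 = -14587.82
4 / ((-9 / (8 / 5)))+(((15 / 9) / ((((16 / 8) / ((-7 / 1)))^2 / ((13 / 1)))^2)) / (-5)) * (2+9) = -66952397/720 = -92989.44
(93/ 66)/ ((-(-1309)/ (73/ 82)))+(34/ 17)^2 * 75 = 708433063/2361436 = 300.00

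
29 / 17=1.71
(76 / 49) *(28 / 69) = 0.63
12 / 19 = 0.63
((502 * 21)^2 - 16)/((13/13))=111133748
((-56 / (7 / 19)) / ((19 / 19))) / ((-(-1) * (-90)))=76/45 = 1.69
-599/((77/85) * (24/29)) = -1476535/1848 = -798.99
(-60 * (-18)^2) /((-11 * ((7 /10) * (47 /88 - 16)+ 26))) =518400/4451 = 116.47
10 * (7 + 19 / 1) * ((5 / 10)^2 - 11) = -2795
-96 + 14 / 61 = -5842/61 = -95.77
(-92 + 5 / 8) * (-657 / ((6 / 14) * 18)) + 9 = 373973/48 = 7791.10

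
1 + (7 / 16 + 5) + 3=9.44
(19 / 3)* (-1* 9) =-57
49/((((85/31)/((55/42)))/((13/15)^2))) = 403403/22950 = 17.58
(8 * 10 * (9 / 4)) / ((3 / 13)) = 780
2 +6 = 8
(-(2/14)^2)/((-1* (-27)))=-1/1323 = 0.00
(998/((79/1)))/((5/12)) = 11976/395 = 30.32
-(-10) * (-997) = -9970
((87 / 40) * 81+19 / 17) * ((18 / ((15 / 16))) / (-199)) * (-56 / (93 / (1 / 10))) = 435568/422875 = 1.03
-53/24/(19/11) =-583/456 = -1.28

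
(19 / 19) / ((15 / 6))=2/5 = 0.40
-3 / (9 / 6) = -2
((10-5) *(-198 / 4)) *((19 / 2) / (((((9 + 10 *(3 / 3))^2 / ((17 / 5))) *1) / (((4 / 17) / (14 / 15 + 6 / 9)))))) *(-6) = 1485/76 = 19.54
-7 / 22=-0.32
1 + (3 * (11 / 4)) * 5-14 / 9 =1465/36 = 40.69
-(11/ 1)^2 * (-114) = 13794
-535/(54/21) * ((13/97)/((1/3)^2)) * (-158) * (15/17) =34985.89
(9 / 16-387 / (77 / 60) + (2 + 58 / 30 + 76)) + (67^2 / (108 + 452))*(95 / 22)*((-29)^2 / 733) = -446637407/2462880 = -181.35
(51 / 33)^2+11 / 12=3.31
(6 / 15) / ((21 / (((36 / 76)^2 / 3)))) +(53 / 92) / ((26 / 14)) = 4709113/15111460 = 0.31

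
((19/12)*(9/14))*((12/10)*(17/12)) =969/560 = 1.73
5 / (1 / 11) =55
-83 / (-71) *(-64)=-5312/71 = -74.82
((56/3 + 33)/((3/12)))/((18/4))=1240/27 = 45.93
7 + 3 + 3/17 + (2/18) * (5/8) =10.25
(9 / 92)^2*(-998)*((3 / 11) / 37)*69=-363771/74888 = -4.86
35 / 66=0.53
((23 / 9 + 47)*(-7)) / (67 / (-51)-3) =26537/330 = 80.42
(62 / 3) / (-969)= -62/2907 = -0.02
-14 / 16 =-7/8 = -0.88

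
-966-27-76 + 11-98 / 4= -2165/2 = -1082.50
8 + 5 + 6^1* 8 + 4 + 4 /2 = 67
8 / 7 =1.14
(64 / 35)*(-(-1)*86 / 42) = 2752/735 = 3.74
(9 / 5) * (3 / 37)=27/185 = 0.15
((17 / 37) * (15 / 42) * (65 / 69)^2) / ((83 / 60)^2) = 71825000/943868779 = 0.08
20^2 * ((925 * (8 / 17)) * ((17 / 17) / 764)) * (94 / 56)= 8695000/22729 = 382.55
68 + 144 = 212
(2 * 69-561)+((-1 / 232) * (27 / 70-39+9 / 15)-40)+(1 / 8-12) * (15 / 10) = -480.65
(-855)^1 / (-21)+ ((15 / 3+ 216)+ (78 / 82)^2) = 3090239/11767 = 262.62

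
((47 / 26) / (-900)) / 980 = -47/22932000 = 0.00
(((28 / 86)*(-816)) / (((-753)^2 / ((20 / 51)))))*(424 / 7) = -271360/24381387 = -0.01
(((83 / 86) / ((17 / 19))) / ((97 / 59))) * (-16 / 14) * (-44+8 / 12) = 48382360/1489047 = 32.49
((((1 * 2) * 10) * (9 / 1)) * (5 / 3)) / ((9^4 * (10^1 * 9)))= 10/19683 = 0.00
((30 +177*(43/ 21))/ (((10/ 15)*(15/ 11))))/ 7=30217/490 = 61.67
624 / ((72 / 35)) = 910/3 = 303.33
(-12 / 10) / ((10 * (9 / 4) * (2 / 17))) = -34/75 = -0.45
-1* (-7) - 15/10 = 5.50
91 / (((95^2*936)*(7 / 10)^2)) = 1/45486 = 0.00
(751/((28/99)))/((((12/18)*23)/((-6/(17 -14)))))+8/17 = -3786647/10948 = -345.88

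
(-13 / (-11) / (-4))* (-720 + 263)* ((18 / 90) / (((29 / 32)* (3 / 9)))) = 142584/1595 = 89.39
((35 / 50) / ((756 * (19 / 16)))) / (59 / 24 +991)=16/20385765 = 0.00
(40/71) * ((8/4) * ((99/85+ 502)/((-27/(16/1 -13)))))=-684304/10863 = -62.99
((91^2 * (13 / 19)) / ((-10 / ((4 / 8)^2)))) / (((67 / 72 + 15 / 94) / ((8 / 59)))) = -52042536/2953835 = -17.62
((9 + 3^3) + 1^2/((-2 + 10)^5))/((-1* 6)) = -1179649/196608 = -6.00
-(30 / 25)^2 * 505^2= -367236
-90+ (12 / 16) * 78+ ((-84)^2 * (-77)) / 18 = -60431/2 = -30215.50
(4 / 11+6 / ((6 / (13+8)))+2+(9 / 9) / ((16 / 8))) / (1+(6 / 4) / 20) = 10500/473 = 22.20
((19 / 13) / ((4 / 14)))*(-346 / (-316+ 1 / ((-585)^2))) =605711925/108143099 = 5.60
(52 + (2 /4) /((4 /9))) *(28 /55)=595/22 = 27.05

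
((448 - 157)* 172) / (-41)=-50052/41 = -1220.78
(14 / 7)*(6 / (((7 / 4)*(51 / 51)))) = 48/7 = 6.86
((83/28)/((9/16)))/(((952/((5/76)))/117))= 5395/126616 = 0.04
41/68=0.60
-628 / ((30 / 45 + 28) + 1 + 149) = -471/134 = -3.51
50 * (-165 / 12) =-1375/2 = -687.50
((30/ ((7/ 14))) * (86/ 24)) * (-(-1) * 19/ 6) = 4085/6 = 680.83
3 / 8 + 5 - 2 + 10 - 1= 99/8 = 12.38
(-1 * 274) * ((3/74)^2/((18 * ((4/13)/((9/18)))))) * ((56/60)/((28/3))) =-1781/438080 = 0.00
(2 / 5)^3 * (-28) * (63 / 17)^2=-889056/36125 = -24.61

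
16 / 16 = 1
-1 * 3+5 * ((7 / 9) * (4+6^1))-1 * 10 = 233/9 = 25.89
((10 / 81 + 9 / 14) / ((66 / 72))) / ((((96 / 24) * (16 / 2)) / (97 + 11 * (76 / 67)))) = 64385/22512 = 2.86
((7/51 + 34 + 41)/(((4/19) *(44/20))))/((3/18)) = 182020/187 = 973.37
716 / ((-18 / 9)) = -358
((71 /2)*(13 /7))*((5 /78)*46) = 8165/42 = 194.40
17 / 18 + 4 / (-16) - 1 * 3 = -83/36 = -2.31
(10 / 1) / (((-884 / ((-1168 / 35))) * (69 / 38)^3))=32045248/508203423 = 0.06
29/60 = 0.48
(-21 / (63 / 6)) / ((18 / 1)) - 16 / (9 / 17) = -91/3 = -30.33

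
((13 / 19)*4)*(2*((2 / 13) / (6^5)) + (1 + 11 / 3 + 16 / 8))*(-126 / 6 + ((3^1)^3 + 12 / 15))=2864177/23085 = 124.07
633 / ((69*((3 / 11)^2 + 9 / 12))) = 102124/9177 = 11.13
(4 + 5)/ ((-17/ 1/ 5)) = -45/17 = -2.65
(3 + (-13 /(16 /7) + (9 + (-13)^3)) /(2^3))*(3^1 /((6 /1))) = -34715/256 = -135.61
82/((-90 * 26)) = -41/1170 = -0.04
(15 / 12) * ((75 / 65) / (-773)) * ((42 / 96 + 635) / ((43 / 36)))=-6862725/6913712 = -0.99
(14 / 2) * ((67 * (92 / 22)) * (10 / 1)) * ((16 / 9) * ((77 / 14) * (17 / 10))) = 2934064/9 = 326007.11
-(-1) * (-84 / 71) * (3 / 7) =-36/71 = -0.51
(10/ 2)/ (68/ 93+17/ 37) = 17205/4097 = 4.20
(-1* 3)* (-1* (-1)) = -3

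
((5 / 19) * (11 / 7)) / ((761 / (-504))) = -3960/14459 = -0.27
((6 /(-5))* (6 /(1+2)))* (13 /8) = -39/10 = -3.90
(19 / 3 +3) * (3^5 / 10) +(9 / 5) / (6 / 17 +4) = 84069/370 = 227.21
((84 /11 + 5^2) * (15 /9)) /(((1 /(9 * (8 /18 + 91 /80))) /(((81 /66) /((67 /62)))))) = 1702737/1936 = 879.51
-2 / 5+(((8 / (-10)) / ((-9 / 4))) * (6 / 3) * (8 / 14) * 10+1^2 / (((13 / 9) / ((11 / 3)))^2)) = 538061/53235 = 10.11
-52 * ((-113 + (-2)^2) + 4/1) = 5460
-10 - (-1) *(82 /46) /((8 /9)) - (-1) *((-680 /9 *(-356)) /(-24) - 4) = -5627429/4968 = -1132.74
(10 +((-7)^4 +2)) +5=2418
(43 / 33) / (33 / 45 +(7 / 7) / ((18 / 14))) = 645/748 = 0.86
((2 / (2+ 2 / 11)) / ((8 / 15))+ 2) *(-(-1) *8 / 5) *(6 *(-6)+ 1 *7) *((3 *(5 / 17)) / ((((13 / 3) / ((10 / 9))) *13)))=-1015/338 = -3.00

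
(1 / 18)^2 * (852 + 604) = 364/81 = 4.49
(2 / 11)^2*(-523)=-2092/121 = -17.29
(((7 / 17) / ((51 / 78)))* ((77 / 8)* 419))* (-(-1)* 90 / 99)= 1334515/578 = 2308.85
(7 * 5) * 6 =210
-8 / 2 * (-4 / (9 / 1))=16/9 = 1.78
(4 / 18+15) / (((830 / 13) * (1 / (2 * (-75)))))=-8905/249 = -35.76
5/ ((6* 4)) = 5/24 = 0.21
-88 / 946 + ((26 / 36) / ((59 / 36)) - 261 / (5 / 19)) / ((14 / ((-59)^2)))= -741948467/3010 = -246494.51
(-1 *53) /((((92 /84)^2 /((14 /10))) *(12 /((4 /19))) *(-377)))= 54537/18946135 = 0.00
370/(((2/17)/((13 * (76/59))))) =3107260/59 = 52665.42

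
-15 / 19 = -0.79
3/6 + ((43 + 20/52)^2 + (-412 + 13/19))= 9449389/6422 = 1471.41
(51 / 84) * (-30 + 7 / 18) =-9061/504 = -17.98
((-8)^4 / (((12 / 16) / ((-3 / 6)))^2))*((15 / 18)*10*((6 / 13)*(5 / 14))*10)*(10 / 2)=102400000/819 = 125030.53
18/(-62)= -9/31 = -0.29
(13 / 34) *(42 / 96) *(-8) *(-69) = 6279/68 = 92.34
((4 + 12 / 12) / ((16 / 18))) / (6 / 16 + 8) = 45/67 = 0.67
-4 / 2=-2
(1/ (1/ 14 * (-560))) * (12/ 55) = -3/550 = -0.01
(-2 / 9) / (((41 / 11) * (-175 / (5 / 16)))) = 11/103320 = 0.00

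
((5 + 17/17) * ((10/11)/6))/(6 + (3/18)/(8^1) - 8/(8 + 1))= 1440/8129 = 0.18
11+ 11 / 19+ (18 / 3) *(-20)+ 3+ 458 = 6699/19 = 352.58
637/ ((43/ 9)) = 5733/43 = 133.33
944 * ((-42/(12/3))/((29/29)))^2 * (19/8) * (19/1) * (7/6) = 21916671/4 = 5479167.75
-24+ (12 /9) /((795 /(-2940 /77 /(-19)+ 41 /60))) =-24.00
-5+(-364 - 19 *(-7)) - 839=-1075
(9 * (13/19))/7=117/133 = 0.88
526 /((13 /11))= 5786/13 = 445.08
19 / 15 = 1.27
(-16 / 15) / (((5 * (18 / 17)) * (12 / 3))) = -34/675 = -0.05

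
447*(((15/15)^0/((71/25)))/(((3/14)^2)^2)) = 143099600/1917 = 74647.68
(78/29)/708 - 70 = -239527/3422 = -70.00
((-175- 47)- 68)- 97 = -387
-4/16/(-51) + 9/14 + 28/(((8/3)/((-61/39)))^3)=-502194319/100394112 = -5.00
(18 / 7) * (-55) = -990/7 = -141.43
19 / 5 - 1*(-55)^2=-15106/5 = -3021.20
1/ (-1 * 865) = -1/865 = 0.00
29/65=0.45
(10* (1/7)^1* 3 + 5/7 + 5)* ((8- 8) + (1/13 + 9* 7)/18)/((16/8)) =2050/117 = 17.52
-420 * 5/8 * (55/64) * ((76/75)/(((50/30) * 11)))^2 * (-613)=422.47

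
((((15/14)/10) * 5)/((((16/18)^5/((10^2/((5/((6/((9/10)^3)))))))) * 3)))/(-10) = -5.30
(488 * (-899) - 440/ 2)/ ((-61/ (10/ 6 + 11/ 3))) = 7022912/183 = 38376.57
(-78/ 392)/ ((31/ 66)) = -1287/3038 = -0.42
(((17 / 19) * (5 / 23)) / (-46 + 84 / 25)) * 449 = -954125/465842 = -2.05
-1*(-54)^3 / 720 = 2187/10 = 218.70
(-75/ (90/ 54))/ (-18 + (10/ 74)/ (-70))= 4662/1865 = 2.50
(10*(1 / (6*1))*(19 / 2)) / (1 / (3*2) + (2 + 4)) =95/37 = 2.57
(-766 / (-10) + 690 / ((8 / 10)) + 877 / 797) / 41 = 7493397/326770 = 22.93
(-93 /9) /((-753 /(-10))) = -0.14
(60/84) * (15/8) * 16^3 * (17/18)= 5180.95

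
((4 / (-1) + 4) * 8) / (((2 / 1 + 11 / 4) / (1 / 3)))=0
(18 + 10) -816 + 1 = -787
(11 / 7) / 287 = 11/2009 = 0.01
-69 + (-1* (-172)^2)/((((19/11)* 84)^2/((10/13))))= -145040587/2069613 = -70.08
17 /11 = 1.55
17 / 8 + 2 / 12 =55/24 = 2.29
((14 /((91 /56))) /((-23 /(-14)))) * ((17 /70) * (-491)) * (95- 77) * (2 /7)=-4807872/1495 = -3215.97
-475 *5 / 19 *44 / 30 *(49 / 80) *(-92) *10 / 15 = 61985/9 = 6887.22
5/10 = 1/2 = 0.50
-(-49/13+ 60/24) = 33/26 = 1.27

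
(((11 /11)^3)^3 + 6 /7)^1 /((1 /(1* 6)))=78/7 = 11.14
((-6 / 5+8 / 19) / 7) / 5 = -74/3325 = -0.02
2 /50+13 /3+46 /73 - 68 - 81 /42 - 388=-452.93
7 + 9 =16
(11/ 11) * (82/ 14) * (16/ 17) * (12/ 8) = 984/119 = 8.27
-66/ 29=-2.28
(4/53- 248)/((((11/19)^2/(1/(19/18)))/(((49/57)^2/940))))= -3154914/5726809 = -0.55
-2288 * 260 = -594880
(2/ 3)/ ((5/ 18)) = 12/5 = 2.40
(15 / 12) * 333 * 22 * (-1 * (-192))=1758240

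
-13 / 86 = -0.15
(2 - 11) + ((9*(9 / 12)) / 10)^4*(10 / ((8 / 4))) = -4076559/512000 = -7.96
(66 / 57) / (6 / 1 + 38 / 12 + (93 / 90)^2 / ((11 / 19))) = 217800/2071171 = 0.11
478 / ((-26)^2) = 0.71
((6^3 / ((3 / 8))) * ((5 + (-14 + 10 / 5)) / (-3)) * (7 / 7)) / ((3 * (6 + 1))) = 64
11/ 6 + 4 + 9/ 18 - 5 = 4/3 = 1.33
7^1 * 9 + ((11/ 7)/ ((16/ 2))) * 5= 3583/56 = 63.98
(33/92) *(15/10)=99/184 = 0.54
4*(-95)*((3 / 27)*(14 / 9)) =-5320/81 = -65.68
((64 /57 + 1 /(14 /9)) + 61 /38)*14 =2690/57 = 47.19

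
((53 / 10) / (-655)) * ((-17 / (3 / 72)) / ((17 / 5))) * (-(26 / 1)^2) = -429936/655 = -656.39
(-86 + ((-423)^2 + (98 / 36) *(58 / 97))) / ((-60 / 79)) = -616718872/2619 = -235478.76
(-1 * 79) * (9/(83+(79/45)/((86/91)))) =-8.38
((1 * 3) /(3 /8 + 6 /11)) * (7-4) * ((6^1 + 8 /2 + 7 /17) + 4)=21560/153 = 140.92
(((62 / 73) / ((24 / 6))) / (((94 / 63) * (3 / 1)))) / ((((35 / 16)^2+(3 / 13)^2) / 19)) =133783104/718207799 = 0.19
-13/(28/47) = -611/28 = -21.82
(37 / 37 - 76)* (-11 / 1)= 825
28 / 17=1.65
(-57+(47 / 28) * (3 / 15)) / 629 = -7933/88060 = -0.09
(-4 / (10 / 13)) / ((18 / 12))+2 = -22/15 = -1.47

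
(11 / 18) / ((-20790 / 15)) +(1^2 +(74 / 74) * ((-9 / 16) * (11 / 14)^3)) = 2584357/3556224 = 0.73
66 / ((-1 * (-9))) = 22/3 = 7.33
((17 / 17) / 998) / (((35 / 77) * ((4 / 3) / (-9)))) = -297/19960 = -0.01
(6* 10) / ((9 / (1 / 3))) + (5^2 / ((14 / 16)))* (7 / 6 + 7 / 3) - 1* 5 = 875/9 = 97.22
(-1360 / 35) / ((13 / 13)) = -272/7 = -38.86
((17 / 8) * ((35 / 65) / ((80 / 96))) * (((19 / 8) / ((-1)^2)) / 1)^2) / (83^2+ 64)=7581/6805760 = 0.00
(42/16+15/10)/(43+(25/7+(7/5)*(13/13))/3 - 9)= 385/3328 = 0.12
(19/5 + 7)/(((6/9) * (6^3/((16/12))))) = 1/10 = 0.10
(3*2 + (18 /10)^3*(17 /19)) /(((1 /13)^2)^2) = 760950723/2375 = 320400.30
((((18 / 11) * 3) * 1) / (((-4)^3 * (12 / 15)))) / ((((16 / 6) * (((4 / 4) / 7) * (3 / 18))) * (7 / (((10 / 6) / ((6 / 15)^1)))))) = -0.90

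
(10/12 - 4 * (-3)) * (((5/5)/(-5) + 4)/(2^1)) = 1463/60 = 24.38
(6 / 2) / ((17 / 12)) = 36/17 = 2.12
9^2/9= 9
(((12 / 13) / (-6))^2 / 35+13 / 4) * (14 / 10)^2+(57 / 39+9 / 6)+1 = 873127/84500 = 10.33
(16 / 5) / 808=2/505 = 0.00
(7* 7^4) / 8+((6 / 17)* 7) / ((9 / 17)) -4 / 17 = 858965/408 = 2105.31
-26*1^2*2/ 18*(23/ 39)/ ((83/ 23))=-0.47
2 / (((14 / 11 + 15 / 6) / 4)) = 176/83 = 2.12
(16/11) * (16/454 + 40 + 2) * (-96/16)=-916032/2497 = -366.85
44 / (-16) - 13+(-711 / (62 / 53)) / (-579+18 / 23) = -8079843/549692 = -14.70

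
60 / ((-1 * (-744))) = 5/62 = 0.08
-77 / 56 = -11/8 = -1.38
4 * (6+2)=32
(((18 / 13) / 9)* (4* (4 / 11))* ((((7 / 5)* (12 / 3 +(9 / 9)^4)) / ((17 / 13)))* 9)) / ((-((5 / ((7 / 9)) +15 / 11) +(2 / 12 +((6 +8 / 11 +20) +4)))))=-84672/303841 = -0.28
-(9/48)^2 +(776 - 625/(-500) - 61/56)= 1390817/1792 = 776.13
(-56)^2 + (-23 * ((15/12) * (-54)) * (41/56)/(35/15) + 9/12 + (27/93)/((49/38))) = 88080409/24304 = 3624.11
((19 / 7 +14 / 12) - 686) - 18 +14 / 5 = -146437/210 = -697.32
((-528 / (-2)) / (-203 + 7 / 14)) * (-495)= 1936/3 = 645.33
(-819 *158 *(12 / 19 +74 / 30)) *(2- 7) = 38087322/19 = 2004595.89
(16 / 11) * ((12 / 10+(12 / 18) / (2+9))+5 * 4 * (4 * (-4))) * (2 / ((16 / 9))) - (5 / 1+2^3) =-323417/605 = -534.57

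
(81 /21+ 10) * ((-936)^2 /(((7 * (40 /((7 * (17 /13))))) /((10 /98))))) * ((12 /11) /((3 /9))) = 132542.36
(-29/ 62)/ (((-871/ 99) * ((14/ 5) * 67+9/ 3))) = 14355/51463906 = 0.00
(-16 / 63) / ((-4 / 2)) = 0.13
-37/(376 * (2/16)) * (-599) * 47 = 22163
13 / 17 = 0.76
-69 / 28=-2.46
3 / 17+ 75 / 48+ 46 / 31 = 27175/8432 = 3.22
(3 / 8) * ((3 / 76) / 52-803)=-9520359/31616 = -301.12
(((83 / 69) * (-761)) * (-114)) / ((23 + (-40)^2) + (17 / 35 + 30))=42003395/665528 = 63.11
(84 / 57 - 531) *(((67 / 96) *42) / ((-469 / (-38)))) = -10061/8 = -1257.62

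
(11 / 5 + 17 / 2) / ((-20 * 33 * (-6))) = 107/39600 = 0.00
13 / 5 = 2.60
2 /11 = 0.18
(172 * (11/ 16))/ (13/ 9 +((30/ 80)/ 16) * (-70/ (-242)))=16483104/202289 = 81.48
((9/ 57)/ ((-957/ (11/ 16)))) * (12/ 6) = -1/4408 = 0.00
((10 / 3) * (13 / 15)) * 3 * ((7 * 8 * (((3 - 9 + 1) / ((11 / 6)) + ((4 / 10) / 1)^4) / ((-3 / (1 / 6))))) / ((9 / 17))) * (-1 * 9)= -229871824/185625 = -1238.37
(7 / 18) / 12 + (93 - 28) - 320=-55073/216 = -254.97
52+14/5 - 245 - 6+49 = -147.20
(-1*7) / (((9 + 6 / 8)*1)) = -28/39 = -0.72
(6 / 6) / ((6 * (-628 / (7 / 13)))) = -7/48984 = 0.00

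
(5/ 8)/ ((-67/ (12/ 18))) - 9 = -7241/804 = -9.01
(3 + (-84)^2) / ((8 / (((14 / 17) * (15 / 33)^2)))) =1235325/8228 = 150.14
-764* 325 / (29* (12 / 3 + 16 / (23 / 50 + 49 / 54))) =-57295225/105067 = -545.32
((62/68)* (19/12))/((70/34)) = 0.70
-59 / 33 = -1.79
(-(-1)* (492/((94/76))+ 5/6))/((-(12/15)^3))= -14051375/18048 = -778.56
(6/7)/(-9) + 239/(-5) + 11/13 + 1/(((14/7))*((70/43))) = -255211/5460 = -46.74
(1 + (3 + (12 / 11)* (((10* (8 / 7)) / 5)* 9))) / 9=2036/693 = 2.94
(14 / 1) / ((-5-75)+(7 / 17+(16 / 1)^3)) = 238/68279 = 0.00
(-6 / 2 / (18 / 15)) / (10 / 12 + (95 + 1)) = -15/581 = -0.03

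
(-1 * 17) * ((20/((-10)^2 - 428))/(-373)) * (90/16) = -3825/244688 = -0.02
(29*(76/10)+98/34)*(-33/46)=-626307/3910 = -160.18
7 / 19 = 0.37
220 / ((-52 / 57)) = -3135/13 = -241.15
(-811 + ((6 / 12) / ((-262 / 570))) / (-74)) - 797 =-31175619/19388 = -1607.99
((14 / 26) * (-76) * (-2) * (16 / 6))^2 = 72454144/1521 = 47635.86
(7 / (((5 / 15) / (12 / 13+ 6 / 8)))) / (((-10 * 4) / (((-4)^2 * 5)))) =-1827/26 = -70.27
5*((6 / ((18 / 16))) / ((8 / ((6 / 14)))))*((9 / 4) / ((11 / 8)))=180/77 = 2.34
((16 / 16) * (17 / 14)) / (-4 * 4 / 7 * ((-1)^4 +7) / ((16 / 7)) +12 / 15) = -85/504 = -0.17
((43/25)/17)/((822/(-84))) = -602/58225 = -0.01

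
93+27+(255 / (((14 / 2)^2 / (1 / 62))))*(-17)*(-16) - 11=200251/1519 = 131.83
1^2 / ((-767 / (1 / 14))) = -1/10738 = 0.00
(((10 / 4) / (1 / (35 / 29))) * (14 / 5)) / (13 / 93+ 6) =22785/16559 = 1.38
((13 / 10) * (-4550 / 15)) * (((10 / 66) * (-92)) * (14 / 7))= 10993.54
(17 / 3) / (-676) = -17/2028 = -0.01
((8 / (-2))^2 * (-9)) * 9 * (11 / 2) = -7128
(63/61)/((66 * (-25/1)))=-21/33550 = 0.00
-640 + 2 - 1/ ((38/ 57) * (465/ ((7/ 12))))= -2373367/3720 = -638.00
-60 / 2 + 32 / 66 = -974/33 = -29.52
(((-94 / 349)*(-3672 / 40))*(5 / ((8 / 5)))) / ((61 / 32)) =862920/21289 = 40.53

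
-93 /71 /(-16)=93/1136 = 0.08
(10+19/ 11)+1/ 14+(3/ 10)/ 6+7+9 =42887/1540 = 27.85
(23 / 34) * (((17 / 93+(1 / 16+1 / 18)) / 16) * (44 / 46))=869/71424 = 0.01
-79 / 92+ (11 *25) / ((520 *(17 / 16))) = -7339/20332 = -0.36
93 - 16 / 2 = 85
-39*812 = -31668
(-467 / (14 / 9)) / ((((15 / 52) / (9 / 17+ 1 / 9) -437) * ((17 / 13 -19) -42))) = -4972149/431583458 = -0.01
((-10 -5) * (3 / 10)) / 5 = -9/10 = -0.90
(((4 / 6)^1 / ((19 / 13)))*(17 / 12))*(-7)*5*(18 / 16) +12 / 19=-397/16 = -24.81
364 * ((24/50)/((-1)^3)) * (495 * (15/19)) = -1297296/19 = -68278.74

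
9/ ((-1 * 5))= -9/5 = -1.80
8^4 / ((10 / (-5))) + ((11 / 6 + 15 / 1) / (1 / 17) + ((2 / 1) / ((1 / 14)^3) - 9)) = 22303/6 = 3717.17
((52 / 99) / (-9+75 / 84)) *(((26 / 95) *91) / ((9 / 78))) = -89567296/6404805 = -13.98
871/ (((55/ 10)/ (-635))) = -1106170/11 = -100560.91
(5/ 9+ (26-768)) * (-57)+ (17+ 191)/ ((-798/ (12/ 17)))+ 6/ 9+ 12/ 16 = 382231691/9044 = 42263.57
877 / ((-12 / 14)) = -6139/6 = -1023.17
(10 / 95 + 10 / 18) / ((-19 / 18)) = -226/361 = -0.63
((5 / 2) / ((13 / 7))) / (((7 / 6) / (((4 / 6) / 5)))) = 2/13 = 0.15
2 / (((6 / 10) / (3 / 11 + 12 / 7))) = 6.62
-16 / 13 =-1.23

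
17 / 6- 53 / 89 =1195/534 = 2.24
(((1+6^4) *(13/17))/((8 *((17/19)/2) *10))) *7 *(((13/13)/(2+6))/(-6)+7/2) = 374499671/554880 = 674.92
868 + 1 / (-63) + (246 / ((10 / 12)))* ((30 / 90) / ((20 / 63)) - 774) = -358008298/1575 = -227306.86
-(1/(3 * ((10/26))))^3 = -2197/3375 = -0.65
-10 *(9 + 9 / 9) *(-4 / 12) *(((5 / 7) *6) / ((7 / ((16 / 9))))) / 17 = 2.13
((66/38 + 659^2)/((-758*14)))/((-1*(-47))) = -2062843/2369129 = -0.87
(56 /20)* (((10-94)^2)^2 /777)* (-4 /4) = -33191424/185 = -179413.10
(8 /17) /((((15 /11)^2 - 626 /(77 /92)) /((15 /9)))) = -33880/32228787 = 0.00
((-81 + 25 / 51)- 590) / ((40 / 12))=-17098/85 = -201.15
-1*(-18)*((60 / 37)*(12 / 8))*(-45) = -72900/37 = -1970.27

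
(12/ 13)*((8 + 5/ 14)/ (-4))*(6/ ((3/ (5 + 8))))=-351/7 = -50.14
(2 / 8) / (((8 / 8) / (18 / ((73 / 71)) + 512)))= 19327/146 = 132.38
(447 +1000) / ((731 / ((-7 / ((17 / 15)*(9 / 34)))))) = -101290/2193 = -46.19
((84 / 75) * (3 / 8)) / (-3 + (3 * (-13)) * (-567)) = 7/368500 = 0.00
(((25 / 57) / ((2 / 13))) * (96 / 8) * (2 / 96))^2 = 105625/207936 = 0.51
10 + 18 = 28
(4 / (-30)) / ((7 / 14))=-4/15 = -0.27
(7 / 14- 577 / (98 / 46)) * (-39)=1033227/98 = 10543.13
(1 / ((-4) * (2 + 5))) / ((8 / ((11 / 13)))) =-11/2912 = 0.00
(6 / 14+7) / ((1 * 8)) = 13/14 = 0.93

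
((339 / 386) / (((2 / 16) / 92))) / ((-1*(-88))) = 15594/2123 = 7.35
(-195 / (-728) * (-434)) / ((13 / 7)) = -3255/52 = -62.60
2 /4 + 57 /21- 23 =-19.79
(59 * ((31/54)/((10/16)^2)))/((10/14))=409696/3375 = 121.39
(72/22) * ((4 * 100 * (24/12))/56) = 3600/77 = 46.75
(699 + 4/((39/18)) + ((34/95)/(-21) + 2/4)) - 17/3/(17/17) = 36084011/51870 = 695.66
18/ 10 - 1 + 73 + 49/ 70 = 149/2 = 74.50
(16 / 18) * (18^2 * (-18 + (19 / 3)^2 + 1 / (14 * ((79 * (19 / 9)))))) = 66909872/10507 = 6368.12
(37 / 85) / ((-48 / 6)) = -37/680 = -0.05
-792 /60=-66/5 = -13.20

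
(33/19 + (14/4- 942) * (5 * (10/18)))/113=-890981/38646 = -23.05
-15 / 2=-7.50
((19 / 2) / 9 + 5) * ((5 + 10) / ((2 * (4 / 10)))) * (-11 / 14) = -29975/336 = -89.21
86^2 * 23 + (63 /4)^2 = 2725697/16 = 170356.06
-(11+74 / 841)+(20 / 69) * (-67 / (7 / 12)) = -44.38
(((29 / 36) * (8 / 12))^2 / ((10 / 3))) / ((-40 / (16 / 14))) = -841/340200 = 0.00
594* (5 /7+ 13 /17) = 104544/119 = 878.52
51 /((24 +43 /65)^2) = 215475/2569609 = 0.08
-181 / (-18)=181/18 = 10.06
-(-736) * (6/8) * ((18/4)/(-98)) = -1242/49 = -25.35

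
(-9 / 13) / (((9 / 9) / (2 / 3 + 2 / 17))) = -120/221 = -0.54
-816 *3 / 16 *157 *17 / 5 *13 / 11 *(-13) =1254769.69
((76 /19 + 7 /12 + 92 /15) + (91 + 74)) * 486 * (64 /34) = 13663728/85 = 160749.74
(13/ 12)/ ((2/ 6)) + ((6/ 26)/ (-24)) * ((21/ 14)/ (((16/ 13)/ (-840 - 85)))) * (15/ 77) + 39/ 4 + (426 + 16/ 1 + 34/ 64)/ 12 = 3074437/59136 = 51.99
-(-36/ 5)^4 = -1679616/625 = -2687.39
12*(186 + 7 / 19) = 42492/19 = 2236.42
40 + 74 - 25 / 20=451/4 = 112.75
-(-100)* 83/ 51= 8300/51 = 162.75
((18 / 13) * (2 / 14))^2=0.04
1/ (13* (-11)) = -1/143 = -0.01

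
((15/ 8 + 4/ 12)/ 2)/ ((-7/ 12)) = -53/28 = -1.89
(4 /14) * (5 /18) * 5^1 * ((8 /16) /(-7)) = -25/882 = -0.03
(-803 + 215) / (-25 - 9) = 294/17 = 17.29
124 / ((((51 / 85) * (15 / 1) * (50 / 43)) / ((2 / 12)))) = 1333/675 = 1.97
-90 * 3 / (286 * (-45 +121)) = -135/10868 = -0.01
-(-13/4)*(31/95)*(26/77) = 0.36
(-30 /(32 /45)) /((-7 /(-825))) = -556875/112 = -4972.10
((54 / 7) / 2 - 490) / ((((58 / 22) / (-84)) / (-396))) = -177881616/29 = -6133848.83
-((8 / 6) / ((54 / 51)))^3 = -39304/19683 = -2.00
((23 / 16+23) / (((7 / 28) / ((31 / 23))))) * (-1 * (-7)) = 3689/4 = 922.25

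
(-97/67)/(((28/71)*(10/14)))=-6887/1340 = -5.14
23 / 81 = 0.28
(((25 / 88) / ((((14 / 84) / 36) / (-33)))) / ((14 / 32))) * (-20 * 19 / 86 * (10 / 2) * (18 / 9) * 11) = 677160000/301 = 2249701.00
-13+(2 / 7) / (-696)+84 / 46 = -626075/56028 = -11.17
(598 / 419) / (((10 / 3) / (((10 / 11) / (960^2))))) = 299/707942400 = 0.00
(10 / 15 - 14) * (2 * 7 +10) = -320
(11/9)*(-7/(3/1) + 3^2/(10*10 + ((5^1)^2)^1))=-9328/3375 = -2.76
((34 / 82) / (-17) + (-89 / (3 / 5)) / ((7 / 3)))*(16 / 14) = -146016/2009 = -72.68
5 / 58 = 0.09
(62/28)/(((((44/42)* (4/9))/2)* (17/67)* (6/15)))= 280395/2992 = 93.71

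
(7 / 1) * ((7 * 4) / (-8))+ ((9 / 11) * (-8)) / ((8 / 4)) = -611/22 = -27.77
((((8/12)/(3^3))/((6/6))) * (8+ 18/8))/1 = 41/162 = 0.25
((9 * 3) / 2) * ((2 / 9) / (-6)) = -1/2 = -0.50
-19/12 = -1.58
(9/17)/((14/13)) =117/238 = 0.49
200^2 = 40000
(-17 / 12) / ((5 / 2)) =-17/30 = -0.57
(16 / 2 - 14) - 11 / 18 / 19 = -2063/342 = -6.03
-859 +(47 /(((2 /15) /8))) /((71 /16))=-223.51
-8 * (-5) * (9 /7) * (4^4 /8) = 11520/7 = 1645.71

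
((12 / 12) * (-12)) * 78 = -936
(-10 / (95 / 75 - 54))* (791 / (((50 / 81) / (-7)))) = -1701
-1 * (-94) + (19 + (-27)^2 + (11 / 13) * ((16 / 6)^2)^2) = 931682/1053 = 884.79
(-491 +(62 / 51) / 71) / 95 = -93571/18105 = -5.17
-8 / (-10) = 4/5 = 0.80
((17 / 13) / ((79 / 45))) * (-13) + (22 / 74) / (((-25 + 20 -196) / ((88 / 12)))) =-17087033/1762569 = -9.69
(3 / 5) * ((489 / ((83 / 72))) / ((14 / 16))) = 844992/2905 = 290.88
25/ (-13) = -25/13 = -1.92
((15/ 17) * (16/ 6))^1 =40/17 = 2.35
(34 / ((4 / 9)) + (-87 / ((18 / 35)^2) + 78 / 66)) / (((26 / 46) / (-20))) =34326235/3861 = 8890.50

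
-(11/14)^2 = -121/196 = -0.62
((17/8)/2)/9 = 17/144 = 0.12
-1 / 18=-0.06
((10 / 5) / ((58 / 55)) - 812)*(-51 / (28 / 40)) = 11981430/203 = 59021.82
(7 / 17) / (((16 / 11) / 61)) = 4697/272 = 17.27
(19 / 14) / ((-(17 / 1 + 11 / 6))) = -57/791 = -0.07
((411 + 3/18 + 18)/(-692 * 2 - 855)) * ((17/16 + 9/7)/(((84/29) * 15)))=-3927905/379161216 = -0.01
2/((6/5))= 5/3 = 1.67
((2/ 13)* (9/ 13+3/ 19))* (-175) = -73500/3211 = -22.89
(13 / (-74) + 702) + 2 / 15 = 779173/1110 = 701.96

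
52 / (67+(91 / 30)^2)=46800/68581 = 0.68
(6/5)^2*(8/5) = 288/125 = 2.30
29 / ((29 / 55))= 55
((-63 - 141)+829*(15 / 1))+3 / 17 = 207930/17 = 12231.18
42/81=14/27 = 0.52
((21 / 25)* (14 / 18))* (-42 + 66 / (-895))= -615048/22375 = -27.49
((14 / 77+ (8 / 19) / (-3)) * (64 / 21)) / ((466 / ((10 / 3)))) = 8320/9203733 = 0.00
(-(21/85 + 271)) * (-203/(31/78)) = 138546.00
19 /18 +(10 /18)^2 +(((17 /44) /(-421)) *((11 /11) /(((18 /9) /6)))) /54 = 4093651/3000888 = 1.36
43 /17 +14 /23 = 1227/391 = 3.14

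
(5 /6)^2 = 25/36 = 0.69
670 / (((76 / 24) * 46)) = 2010/437 = 4.60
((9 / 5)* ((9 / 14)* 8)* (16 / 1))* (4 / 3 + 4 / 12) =1728/7 = 246.86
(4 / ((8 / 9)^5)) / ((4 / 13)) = 767637/32768 = 23.43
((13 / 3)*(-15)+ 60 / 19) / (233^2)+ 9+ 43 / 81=796215877/83550771 = 9.53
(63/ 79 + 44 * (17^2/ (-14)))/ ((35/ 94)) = -47173054/19355 = -2437.25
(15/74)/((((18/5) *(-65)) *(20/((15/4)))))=-5/30784 = 0.00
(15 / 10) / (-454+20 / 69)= -207/62612 = 0.00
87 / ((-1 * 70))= -87/70 = -1.24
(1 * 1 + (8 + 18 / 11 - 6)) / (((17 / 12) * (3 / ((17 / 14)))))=102/77 = 1.32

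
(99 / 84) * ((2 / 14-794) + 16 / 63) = -549967/588 = -935.32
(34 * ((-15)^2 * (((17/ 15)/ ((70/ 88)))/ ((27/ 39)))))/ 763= 330616/16023 = 20.63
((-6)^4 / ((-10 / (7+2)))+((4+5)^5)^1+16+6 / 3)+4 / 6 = 868519/15 = 57901.27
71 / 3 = 23.67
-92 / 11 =-8.36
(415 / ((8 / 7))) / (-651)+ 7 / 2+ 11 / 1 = 10373/744 = 13.94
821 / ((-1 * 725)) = -821/725 = -1.13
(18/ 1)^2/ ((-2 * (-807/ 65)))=3510/269 = 13.05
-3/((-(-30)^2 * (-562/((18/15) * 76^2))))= -1444/35125 = -0.04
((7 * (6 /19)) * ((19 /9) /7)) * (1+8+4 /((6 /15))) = 38/3 = 12.67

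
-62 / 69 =-0.90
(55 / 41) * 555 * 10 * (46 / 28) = 3510375/287 = 12231.27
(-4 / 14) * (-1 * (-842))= -1684/7 = -240.57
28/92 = 7/23 = 0.30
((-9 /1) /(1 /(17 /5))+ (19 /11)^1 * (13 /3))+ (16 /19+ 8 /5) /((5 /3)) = -339362/15675 = -21.65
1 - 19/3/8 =5/24 = 0.21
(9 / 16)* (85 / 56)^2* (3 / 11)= 195075/551936 = 0.35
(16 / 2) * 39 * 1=312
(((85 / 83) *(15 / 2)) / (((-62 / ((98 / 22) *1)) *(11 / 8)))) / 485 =-24990/30199301 = 0.00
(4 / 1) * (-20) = -80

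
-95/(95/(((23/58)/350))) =-23/20300 = 0.00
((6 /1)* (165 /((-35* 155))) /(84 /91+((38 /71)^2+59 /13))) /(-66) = 65533/136233685 = 0.00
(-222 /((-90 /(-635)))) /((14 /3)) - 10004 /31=-285725/434 = -658.35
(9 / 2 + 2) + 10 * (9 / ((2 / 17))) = 1543/2 = 771.50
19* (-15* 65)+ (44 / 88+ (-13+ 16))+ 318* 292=148669/2 = 74334.50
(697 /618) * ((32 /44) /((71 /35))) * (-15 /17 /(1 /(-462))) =1205400/7313 = 164.83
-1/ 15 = -0.07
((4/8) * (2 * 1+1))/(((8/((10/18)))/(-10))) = -25/24 = -1.04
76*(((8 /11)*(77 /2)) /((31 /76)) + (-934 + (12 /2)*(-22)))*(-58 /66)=22714424/341 = 66611.21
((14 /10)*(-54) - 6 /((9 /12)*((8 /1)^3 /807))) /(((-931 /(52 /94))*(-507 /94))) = -9409/968240 = -0.01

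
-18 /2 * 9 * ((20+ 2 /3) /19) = -88.11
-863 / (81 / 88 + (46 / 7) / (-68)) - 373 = -12255207/8627 = -1420.56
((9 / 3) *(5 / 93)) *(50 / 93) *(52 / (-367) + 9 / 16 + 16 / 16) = 347625/2821496 = 0.12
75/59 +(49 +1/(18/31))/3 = 57917/3186 = 18.18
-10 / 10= -1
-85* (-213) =18105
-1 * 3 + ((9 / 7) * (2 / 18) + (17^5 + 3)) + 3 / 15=49695007/35 = 1419857.34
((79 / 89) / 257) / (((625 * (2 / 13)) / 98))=50323/14295625 = 0.00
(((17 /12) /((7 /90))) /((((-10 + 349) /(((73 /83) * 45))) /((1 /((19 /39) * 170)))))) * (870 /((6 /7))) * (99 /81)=22704825/712804 = 31.85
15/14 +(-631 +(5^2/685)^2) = -165523461/262766 = -629.93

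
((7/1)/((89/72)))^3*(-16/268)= -512096256/47232923 = -10.84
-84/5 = -16.80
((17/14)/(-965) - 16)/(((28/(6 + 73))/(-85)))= 3837.44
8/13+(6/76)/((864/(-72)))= 1203/1976 = 0.61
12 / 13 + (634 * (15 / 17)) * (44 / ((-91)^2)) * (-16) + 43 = -511681/140777 = -3.63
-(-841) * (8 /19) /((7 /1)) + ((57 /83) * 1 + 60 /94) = 26933405/518833 = 51.91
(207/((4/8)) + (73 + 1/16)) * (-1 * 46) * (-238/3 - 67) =78685921/24 = 3278580.04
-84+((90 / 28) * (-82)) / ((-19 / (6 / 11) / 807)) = 8810598/1463 = 6022.28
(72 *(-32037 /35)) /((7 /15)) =-6919992/49 = -141224.33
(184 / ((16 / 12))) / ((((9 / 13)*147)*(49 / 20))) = 11960/21609 = 0.55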